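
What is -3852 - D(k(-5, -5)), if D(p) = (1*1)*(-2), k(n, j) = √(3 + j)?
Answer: -3850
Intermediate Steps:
D(p) = -2 (D(p) = 1*(-2) = -2)
-3852 - D(k(-5, -5)) = -3852 - 1*(-2) = -3852 + 2 = -3850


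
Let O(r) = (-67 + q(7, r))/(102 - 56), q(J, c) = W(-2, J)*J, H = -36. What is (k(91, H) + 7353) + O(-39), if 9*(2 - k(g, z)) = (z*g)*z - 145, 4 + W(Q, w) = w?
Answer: -51605/9 ≈ -5733.9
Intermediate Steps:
W(Q, w) = -4 + w
q(J, c) = J*(-4 + J) (q(J, c) = (-4 + J)*J = J*(-4 + J))
k(g, z) = 163/9 - g*z²/9 (k(g, z) = 2 - ((z*g)*z - 145)/9 = 2 - ((g*z)*z - 145)/9 = 2 - (g*z² - 145)/9 = 2 - (-145 + g*z²)/9 = 2 + (145/9 - g*z²/9) = 163/9 - g*z²/9)
O(r) = -1 (O(r) = (-67 + 7*(-4 + 7))/(102 - 56) = (-67 + 7*3)/46 = (-67 + 21)*(1/46) = -46*1/46 = -1)
(k(91, H) + 7353) + O(-39) = ((163/9 - ⅑*91*(-36)²) + 7353) - 1 = ((163/9 - ⅑*91*1296) + 7353) - 1 = ((163/9 - 13104) + 7353) - 1 = (-117773/9 + 7353) - 1 = -51596/9 - 1 = -51605/9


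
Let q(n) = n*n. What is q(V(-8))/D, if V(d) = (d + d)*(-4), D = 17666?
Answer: 2048/8833 ≈ 0.23186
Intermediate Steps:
V(d) = -8*d (V(d) = (2*d)*(-4) = -8*d)
q(n) = n²
q(V(-8))/D = (-8*(-8))²/17666 = 64²*(1/17666) = 4096*(1/17666) = 2048/8833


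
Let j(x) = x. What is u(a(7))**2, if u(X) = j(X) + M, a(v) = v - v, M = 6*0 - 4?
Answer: 16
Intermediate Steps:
M = -4 (M = 0 - 4 = -4)
a(v) = 0
u(X) = -4 + X (u(X) = X - 4 = -4 + X)
u(a(7))**2 = (-4 + 0)**2 = (-4)**2 = 16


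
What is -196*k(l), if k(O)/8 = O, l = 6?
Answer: -9408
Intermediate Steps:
k(O) = 8*O
-196*k(l) = -1568*6 = -196*48 = -9408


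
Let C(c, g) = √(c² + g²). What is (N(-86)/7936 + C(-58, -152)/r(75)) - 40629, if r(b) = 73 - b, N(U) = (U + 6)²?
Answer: -1259474/31 - √6617 ≈ -40710.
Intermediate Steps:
N(U) = (6 + U)²
(N(-86)/7936 + C(-58, -152)/r(75)) - 40629 = ((6 - 86)²/7936 + √((-58)² + (-152)²)/(73 - 1*75)) - 40629 = ((-80)²*(1/7936) + √(3364 + 23104)/(73 - 75)) - 40629 = (6400*(1/7936) + √26468/(-2)) - 40629 = (25/31 + (2*√6617)*(-½)) - 40629 = (25/31 - √6617) - 40629 = -1259474/31 - √6617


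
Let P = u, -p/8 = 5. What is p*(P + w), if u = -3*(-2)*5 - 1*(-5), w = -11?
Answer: -960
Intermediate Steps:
p = -40 (p = -8*5 = -40)
u = 35 (u = 6*5 + 5 = 30 + 5 = 35)
P = 35
p*(P + w) = -40*(35 - 11) = -40*24 = -960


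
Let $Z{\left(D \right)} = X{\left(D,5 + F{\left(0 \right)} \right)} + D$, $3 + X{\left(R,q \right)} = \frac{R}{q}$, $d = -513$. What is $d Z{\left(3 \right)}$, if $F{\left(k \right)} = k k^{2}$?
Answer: $- \frac{1539}{5} \approx -307.8$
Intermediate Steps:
$F{\left(k \right)} = k^{3}$
$X{\left(R,q \right)} = -3 + \frac{R}{q}$
$Z{\left(D \right)} = -3 + \frac{6 D}{5}$ ($Z{\left(D \right)} = \left(-3 + \frac{D}{5 + 0^{3}}\right) + D = \left(-3 + \frac{D}{5 + 0}\right) + D = \left(-3 + \frac{D}{5}\right) + D = -3 + \frac{6 D}{5}$)
$d Z{\left(3 \right)} = - 513 \left(-3 + \frac{6}{5} \cdot 3\right) = - 513 \left(-3 + \frac{18}{5}\right) = \left(-513\right) \frac{3}{5} = - \frac{1539}{5}$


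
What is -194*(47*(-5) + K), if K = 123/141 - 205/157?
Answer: 337029022/7379 ≈ 45674.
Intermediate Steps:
K = -3198/7379 (K = 123*(1/141) - 205*1/157 = 41/47 - 205/157 = -3198/7379 ≈ -0.43339)
-194*(47*(-5) + K) = -194*(47*(-5) - 3198/7379) = -194*(-235 - 3198/7379) = -194*(-1737263/7379) = 337029022/7379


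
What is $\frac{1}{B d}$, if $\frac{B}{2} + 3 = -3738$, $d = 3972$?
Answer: $- \frac{1}{29718504} \approx -3.3649 \cdot 10^{-8}$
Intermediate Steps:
$B = -7482$ ($B = -6 + 2 \left(-3738\right) = -6 - 7476 = -7482$)
$\frac{1}{B d} = \frac{1}{\left(-7482\right) 3972} = \left(- \frac{1}{7482}\right) \frac{1}{3972} = - \frac{1}{29718504}$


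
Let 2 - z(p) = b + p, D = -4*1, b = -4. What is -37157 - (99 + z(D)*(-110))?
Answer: -36156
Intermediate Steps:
D = -4
z(p) = 6 - p (z(p) = 2 - (-4 + p) = 2 + (4 - p) = 6 - p)
-37157 - (99 + z(D)*(-110)) = -37157 - (99 + (6 - 1*(-4))*(-110)) = -37157 - (99 + (6 + 4)*(-110)) = -37157 - (99 + 10*(-110)) = -37157 - (99 - 1100) = -37157 - 1*(-1001) = -37157 + 1001 = -36156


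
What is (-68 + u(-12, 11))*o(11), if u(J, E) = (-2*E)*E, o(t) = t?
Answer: -3410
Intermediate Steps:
u(J, E) = -2*E²
(-68 + u(-12, 11))*o(11) = (-68 - 2*11²)*11 = (-68 - 2*121)*11 = (-68 - 242)*11 = -310*11 = -3410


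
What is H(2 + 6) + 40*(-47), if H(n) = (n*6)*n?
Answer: -1496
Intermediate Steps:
H(n) = 6*n**2 (H(n) = (6*n)*n = 6*n**2)
H(2 + 6) + 40*(-47) = 6*(2 + 6)**2 + 40*(-47) = 6*8**2 - 1880 = 6*64 - 1880 = 384 - 1880 = -1496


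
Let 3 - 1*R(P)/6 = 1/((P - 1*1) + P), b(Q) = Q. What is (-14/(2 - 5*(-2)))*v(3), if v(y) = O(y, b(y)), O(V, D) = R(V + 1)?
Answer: -20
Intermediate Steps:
R(P) = 18 - 6/(-1 + 2*P) (R(P) = 18 - 6/((P - 1*1) + P) = 18 - 6/((P - 1) + P) = 18 - 6/((-1 + P) + P) = 18 - 6/(-1 + 2*P))
O(V, D) = 12*(1 + 3*V)/(1 + 2*V) (O(V, D) = 12*(-2 + 3*(V + 1))/(-1 + 2*(V + 1)) = 12*(-2 + 3*(1 + V))/(-1 + 2*(1 + V)) = 12*(-2 + (3 + 3*V))/(-1 + (2 + 2*V)) = 12*(1 + 3*V)/(1 + 2*V))
v(y) = 12*(1 + 3*y)/(1 + 2*y)
(-14/(2 - 5*(-2)))*v(3) = (-14/(2 - 5*(-2)))*(12*(1 + 3*3)/(1 + 2*3)) = (-14/(2 + 10))*(12*(1 + 9)/(1 + 6)) = (-14/12)*(12*10/7) = ((1/12)*(-14))*(12*(1/7)*10) = -7/6*120/7 = -20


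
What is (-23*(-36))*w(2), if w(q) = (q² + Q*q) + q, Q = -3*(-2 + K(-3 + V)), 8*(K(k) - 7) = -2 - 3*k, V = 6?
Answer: -13041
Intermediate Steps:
K(k) = 27/4 - 3*k/8 (K(k) = 7 + (-2 - 3*k)/8 = 7 + (-¼ - 3*k/8) = 27/4 - 3*k/8)
Q = -87/8 (Q = -3*(-2 + (27/4 - 3*(-3 + 6)/8)) = -3*(-2 + (27/4 - 3/8*3)) = -3*(-2 + (27/4 - 9/8)) = -3*(-2 + 45/8) = -3*29/8 = -87/8 ≈ -10.875)
w(q) = q² - 79*q/8 (w(q) = (q² - 87*q/8) + q = q² - 79*q/8)
(-23*(-36))*w(2) = (-23*(-36))*((⅛)*2*(-79 + 8*2)) = 828*((⅛)*2*(-79 + 16)) = 828*((⅛)*2*(-63)) = 828*(-63/4) = -13041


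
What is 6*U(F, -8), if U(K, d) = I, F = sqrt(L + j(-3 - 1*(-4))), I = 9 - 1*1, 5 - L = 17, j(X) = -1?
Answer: 48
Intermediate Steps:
L = -12 (L = 5 - 1*17 = 5 - 17 = -12)
I = 8 (I = 9 - 1 = 8)
F = I*sqrt(13) (F = sqrt(-12 - 1) = sqrt(-13) = I*sqrt(13) ≈ 3.6056*I)
U(K, d) = 8
6*U(F, -8) = 6*8 = 48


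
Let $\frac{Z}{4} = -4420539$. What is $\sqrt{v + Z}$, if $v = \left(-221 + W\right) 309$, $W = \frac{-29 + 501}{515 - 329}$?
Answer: $\frac{i \sqrt{17057424097}}{31} \approx 4213.0 i$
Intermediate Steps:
$Z = -17682156$ ($Z = 4 \left(-4420539\right) = -17682156$)
$W = \frac{236}{93}$ ($W = \frac{472}{186} = 472 \cdot \frac{1}{186} = \frac{236}{93} \approx 2.5376$)
$v = - \frac{2092651}{31}$ ($v = \left(-221 + \frac{236}{93}\right) 309 = \left(- \frac{20317}{93}\right) 309 = - \frac{2092651}{31} \approx -67505.0$)
$\sqrt{v + Z} = \sqrt{- \frac{2092651}{31} - 17682156} = \sqrt{- \frac{550239487}{31}} = \frac{i \sqrt{17057424097}}{31}$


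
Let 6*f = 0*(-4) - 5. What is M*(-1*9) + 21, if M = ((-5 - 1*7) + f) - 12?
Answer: 489/2 ≈ 244.50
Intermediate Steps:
f = -⅚ (f = (0*(-4) - 5)/6 = (0 - 5)/6 = (⅙)*(-5) = -⅚ ≈ -0.83333)
M = -149/6 (M = ((-5 - 1*7) - ⅚) - 12 = ((-5 - 7) - ⅚) - 12 = (-12 - ⅚) - 12 = -77/6 - 12 = -149/6 ≈ -24.833)
M*(-1*9) + 21 = -(-149)*9/6 + 21 = -149/6*(-9) + 21 = 447/2 + 21 = 489/2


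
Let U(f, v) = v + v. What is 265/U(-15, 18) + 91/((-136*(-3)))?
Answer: 9283/1224 ≈ 7.5842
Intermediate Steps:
U(f, v) = 2*v
265/U(-15, 18) + 91/((-136*(-3))) = 265/((2*18)) + 91/((-136*(-3))) = 265/36 + 91/408 = 9283/1224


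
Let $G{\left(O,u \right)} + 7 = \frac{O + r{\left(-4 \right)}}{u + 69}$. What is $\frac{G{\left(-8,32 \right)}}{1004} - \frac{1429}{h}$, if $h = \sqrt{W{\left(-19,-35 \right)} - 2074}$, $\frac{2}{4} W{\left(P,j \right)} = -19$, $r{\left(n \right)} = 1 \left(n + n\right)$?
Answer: $- \frac{723}{101404} + \frac{1429 i \sqrt{33}}{264} \approx -0.0071299 + 31.095 i$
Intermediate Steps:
$r{\left(n \right)} = 2 n$ ($r{\left(n \right)} = 1 \cdot 2 n = 2 n$)
$W{\left(P,j \right)} = -38$ ($W{\left(P,j \right)} = 2 \left(-19\right) = -38$)
$G{\left(O,u \right)} = -7 + \frac{-8 + O}{69 + u}$ ($G{\left(O,u \right)} = -7 + \frac{O + 2 \left(-4\right)}{u + 69} = -7 + \frac{O - 8}{69 + u} = -7 + \frac{-8 + O}{69 + u}$)
$h = 8 i \sqrt{33}$ ($h = \sqrt{-38 - 2074} = \sqrt{-2112} = 8 i \sqrt{33} \approx 45.956 i$)
$\frac{G{\left(-8,32 \right)}}{1004} - \frac{1429}{h} = \frac{\frac{1}{69 + 32} \left(-491 - 8 - 224\right)}{1004} - \frac{1429}{8 i \sqrt{33}} = \frac{-491 - 8 - 224}{101} \cdot \frac{1}{1004} - 1429 \left(- \frac{i \sqrt{33}}{264}\right) = \frac{1}{101} \left(-723\right) \frac{1}{1004} + \frac{1429 i \sqrt{33}}{264} = \left(- \frac{723}{101}\right) \frac{1}{1004} + \frac{1429 i \sqrt{33}}{264} = - \frac{723}{101404} + \frac{1429 i \sqrt{33}}{264}$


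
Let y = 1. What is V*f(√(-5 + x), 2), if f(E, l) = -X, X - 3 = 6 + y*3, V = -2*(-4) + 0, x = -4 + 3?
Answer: -96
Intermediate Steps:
x = -1
V = 8 (V = 8 + 0 = 8)
X = 12 (X = 3 + (6 + 1*3) = 3 + (6 + 3) = 3 + 9 = 12)
f(E, l) = -12 (f(E, l) = -1*12 = -12)
V*f(√(-5 + x), 2) = 8*(-12) = -96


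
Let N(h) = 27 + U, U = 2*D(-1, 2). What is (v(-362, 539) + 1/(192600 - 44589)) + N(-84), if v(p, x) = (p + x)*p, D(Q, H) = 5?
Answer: -9478180406/148011 ≈ -64037.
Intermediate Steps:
v(p, x) = p*(p + x)
U = 10 (U = 2*5 = 10)
N(h) = 37 (N(h) = 27 + 10 = 37)
(v(-362, 539) + 1/(192600 - 44589)) + N(-84) = (-362*(-362 + 539) + 1/(192600 - 44589)) + 37 = (-362*177 + 1/148011) + 37 = (-64074 + 1/148011) + 37 = -9483656813/148011 + 37 = -9478180406/148011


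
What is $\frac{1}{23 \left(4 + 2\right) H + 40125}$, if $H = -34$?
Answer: $\frac{1}{35433} \approx 2.8222 \cdot 10^{-5}$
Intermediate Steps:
$\frac{1}{23 \left(4 + 2\right) H + 40125} = \frac{1}{23 \left(4 + 2\right) \left(-34\right) + 40125} = \frac{1}{23 \cdot 6 \left(-34\right) + 40125} = \frac{1}{138 \left(-34\right) + 40125} = \frac{1}{-4692 + 40125} = \frac{1}{35433}$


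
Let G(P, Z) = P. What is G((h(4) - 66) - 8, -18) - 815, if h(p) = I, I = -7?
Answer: -896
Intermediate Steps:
h(p) = -7
G((h(4) - 66) - 8, -18) - 815 = ((-7 - 66) - 8) - 815 = (-73 - 8) - 815 = -81 - 815 = -896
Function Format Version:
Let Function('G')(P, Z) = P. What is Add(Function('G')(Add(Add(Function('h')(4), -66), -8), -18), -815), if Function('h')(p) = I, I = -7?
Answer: -896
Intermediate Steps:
Function('h')(p) = -7
Add(Function('G')(Add(Add(Function('h')(4), -66), -8), -18), -815) = Add(Add(Add(-7, -66), -8), -815) = Add(Add(-73, -8), -815) = Add(-81, -815) = -896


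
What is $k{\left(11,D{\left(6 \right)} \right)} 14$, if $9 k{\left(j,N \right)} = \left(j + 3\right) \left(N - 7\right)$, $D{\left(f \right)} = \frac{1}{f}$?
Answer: $- \frac{4018}{27} \approx -148.81$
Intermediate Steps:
$k{\left(j,N \right)} = \frac{\left(-7 + N\right) \left(3 + j\right)}{9}$ ($k{\left(j,N \right)} = \frac{\left(j + 3\right) \left(N - 7\right)}{9} = \frac{\left(3 + j\right) \left(N - 7\right)}{9} = \frac{\left(3 + j\right) \left(-7 + N\right)}{9} = \frac{\left(-7 + N\right) \left(3 + j\right)}{9}$)
$k{\left(11,D{\left(6 \right)} \right)} 14 = \left(- \frac{7}{3} - \frac{77}{9} + \frac{1}{3 \cdot 6} + \frac{1}{9} \cdot \frac{1}{6} \cdot 11\right) 14 = \left(- \frac{7}{3} - \frac{77}{9} + \frac{1}{3} \cdot \frac{1}{6} + \frac{1}{9} \cdot \frac{1}{6} \cdot 11\right) 14 = \left(- \frac{7}{3} - \frac{77}{9} + \frac{1}{18} + \frac{11}{54}\right) 14 = \left(- \frac{287}{27}\right) 14 = - \frac{4018}{27}$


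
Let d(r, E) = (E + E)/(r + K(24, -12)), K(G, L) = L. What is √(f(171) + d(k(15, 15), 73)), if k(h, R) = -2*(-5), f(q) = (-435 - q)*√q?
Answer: √(-73 - 1818*√19) ≈ 89.429*I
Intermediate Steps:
f(q) = √q*(-435 - q)
k(h, R) = 10
d(r, E) = 2*E/(-12 + r) (d(r, E) = (E + E)/(r - 12) = (2*E)/(-12 + r) = 2*E/(-12 + r))
√(f(171) + d(k(15, 15), 73)) = √(√171*(-435 - 1*171) + 2*73/(-12 + 10)) = √((3*√19)*(-435 - 171) + 2*73/(-2)) = √((3*√19)*(-606) + 2*73*(-½)) = √(-1818*√19 - 73) = √(-73 - 1818*√19)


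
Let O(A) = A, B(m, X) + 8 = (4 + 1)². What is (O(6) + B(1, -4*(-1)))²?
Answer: 529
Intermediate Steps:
B(m, X) = 17 (B(m, X) = -8 + (4 + 1)² = -8 + 5² = -8 + 25 = 17)
(O(6) + B(1, -4*(-1)))² = (6 + 17)² = 23² = 529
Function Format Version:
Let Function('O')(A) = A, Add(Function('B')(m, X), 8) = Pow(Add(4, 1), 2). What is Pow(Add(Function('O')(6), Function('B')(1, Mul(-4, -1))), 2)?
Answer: 529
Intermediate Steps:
Function('B')(m, X) = 17 (Function('B')(m, X) = Add(-8, Pow(Add(4, 1), 2)) = Add(-8, Pow(5, 2)) = Add(-8, 25) = 17)
Pow(Add(Function('O')(6), Function('B')(1, Mul(-4, -1))), 2) = Pow(Add(6, 17), 2) = Pow(23, 2) = 529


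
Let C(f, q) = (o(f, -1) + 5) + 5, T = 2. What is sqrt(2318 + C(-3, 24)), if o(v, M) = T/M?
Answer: sqrt(2326) ≈ 48.229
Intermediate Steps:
o(v, M) = 2/M
C(f, q) = 8 (C(f, q) = (2/(-1) + 5) + 5 = (2*(-1) + 5) + 5 = (-2 + 5) + 5 = 3 + 5 = 8)
sqrt(2318 + C(-3, 24)) = sqrt(2318 + 8) = sqrt(2326)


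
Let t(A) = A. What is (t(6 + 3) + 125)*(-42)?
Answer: -5628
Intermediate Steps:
(t(6 + 3) + 125)*(-42) = ((6 + 3) + 125)*(-42) = (9 + 125)*(-42) = 134*(-42) = -5628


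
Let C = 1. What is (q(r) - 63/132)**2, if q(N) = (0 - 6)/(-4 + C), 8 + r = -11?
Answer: 4489/1936 ≈ 2.3187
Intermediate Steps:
r = -19 (r = -8 - 11 = -19)
q(N) = 2 (q(N) = (0 - 6)/(-4 + 1) = -6/(-3) = -6*(-1/3) = 2)
(q(r) - 63/132)**2 = (2 - 63/132)**2 = (2 - 63*1/132)**2 = (2 - 21/44)**2 = (67/44)**2 = 4489/1936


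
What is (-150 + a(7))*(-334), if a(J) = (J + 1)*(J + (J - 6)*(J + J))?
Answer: -6012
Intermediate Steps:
a(J) = (1 + J)*(J + 2*J*(-6 + J)) (a(J) = (1 + J)*(J + (-6 + J)*(2*J)) = (1 + J)*(J + 2*J*(-6 + J)))
(-150 + a(7))*(-334) = (-150 + 7*(-11 - 9*7 + 2*7**2))*(-334) = (-150 + 7*(-11 - 63 + 2*49))*(-334) = (-150 + 7*(-11 - 63 + 98))*(-334) = (-150 + 7*24)*(-334) = (-150 + 168)*(-334) = 18*(-334) = -6012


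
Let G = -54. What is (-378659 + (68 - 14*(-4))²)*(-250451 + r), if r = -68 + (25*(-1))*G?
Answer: 90518861827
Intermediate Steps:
r = 1282 (r = -68 + (25*(-1))*(-54) = -68 - 25*(-54) = -68 + 1350 = 1282)
(-378659 + (68 - 14*(-4))²)*(-250451 + r) = (-378659 + (68 - 14*(-4))²)*(-250451 + 1282) = (-378659 + (68 + 56)²)*(-249169) = (-378659 + 124²)*(-249169) = (-378659 + 15376)*(-249169) = -363283*(-249169) = 90518861827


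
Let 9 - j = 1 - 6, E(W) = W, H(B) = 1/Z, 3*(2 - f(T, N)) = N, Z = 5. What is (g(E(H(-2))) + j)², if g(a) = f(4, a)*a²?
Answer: 27867841/140625 ≈ 198.17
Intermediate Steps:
f(T, N) = 2 - N/3
H(B) = ⅕ (H(B) = 1/5 = ⅕)
g(a) = a²*(2 - a/3) (g(a) = (2 - a/3)*a² = a²*(2 - a/3))
j = 14 (j = 9 - (1 - 6) = 9 - 1*(-5) = 9 + 5 = 14)
(g(E(H(-2))) + j)² = ((⅕)²*(6 - 1*⅕)/3 + 14)² = ((⅓)*(1/25)*(6 - ⅕) + 14)² = ((⅓)*(1/25)*(29/5) + 14)² = (29/375 + 14)² = (5279/375)² = 27867841/140625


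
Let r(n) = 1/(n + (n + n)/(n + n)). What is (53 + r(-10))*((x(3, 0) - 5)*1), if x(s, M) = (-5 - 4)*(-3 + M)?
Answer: 10472/9 ≈ 1163.6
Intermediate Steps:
x(s, M) = 27 - 9*M (x(s, M) = -9*(-3 + M) = 27 - 9*M)
r(n) = 1/(1 + n) (r(n) = 1/(n + (2*n)/((2*n))) = 1/(n + (2*n)*(1/(2*n))) = 1/(n + 1) = 1/(1 + n))
(53 + r(-10))*((x(3, 0) - 5)*1) = (53 + 1/(1 - 10))*(((27 - 9*0) - 5)*1) = (53 + 1/(-9))*(((27 + 0) - 5)*1) = (53 - ⅑)*((27 - 5)*1) = 476*(22*1)/9 = (476/9)*22 = 10472/9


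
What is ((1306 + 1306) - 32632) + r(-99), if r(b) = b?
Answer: -30119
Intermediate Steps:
((1306 + 1306) - 32632) + r(-99) = ((1306 + 1306) - 32632) - 99 = (2612 - 32632) - 99 = -30020 - 99 = -30119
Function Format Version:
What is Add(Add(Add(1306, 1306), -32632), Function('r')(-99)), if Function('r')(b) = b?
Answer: -30119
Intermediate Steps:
Add(Add(Add(1306, 1306), -32632), Function('r')(-99)) = Add(Add(Add(1306, 1306), -32632), -99) = Add(Add(2612, -32632), -99) = Add(-30020, -99) = -30119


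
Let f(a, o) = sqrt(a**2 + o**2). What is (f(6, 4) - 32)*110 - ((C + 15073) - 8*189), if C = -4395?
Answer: -12686 + 220*sqrt(13) ≈ -11893.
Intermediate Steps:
(f(6, 4) - 32)*110 - ((C + 15073) - 8*189) = (sqrt(6**2 + 4**2) - 32)*110 - ((-4395 + 15073) - 8*189) = (sqrt(36 + 16) - 32)*110 - (10678 - 1512) = (sqrt(52) - 32)*110 - 1*9166 = (2*sqrt(13) - 32)*110 - 9166 = (-32 + 2*sqrt(13))*110 - 9166 = (-3520 + 220*sqrt(13)) - 9166 = -12686 + 220*sqrt(13)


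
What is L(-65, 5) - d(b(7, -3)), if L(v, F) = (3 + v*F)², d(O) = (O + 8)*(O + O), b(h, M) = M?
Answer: 103714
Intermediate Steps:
d(O) = 2*O*(8 + O) (d(O) = (8 + O)*(2*O) = 2*O*(8 + O))
L(v, F) = (3 + F*v)²
L(-65, 5) - d(b(7, -3)) = (3 + 5*(-65))² - 2*(-3)*(8 - 3) = (3 - 325)² - 2*(-3)*5 = (-322)² - 1*(-30) = 103684 + 30 = 103714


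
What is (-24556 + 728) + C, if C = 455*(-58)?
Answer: -50218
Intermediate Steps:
C = -26390
(-24556 + 728) + C = (-24556 + 728) - 26390 = -23828 - 26390 = -50218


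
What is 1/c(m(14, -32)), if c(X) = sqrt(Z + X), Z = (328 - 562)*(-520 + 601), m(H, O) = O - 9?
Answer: -I*sqrt(18995)/18995 ≈ -0.0072557*I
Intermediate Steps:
m(H, O) = -9 + O
Z = -18954 (Z = -234*81 = -18954)
c(X) = sqrt(-18954 + X)
1/c(m(14, -32)) = 1/(sqrt(-18954 + (-9 - 32))) = 1/(sqrt(-18954 - 41)) = 1/(sqrt(-18995)) = 1/(I*sqrt(18995)) = -I*sqrt(18995)/18995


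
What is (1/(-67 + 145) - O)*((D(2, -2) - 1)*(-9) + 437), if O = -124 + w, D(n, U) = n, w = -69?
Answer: 3221770/39 ≈ 82610.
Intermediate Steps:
O = -193 (O = -124 - 69 = -193)
(1/(-67 + 145) - O)*((D(2, -2) - 1)*(-9) + 437) = (1/(-67 + 145) - 1*(-193))*((2 - 1)*(-9) + 437) = (1/78 + 193)*(1*(-9) + 437) = (1/78 + 193)*(-9 + 437) = (15055/78)*428 = 3221770/39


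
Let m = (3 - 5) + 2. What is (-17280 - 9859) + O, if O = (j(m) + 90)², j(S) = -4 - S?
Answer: -19743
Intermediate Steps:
m = 0 (m = -2 + 2 = 0)
O = 7396 (O = ((-4 - 1*0) + 90)² = ((-4 + 0) + 90)² = (-4 + 90)² = 86² = 7396)
(-17280 - 9859) + O = (-17280 - 9859) + 7396 = -27139 + 7396 = -19743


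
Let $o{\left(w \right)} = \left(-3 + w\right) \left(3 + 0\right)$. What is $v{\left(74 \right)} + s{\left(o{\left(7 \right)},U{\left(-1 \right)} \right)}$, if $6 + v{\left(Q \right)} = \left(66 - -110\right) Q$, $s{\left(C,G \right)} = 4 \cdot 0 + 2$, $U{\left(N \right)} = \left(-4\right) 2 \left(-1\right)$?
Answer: $13020$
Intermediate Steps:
$o{\left(w \right)} = -9 + 3 w$ ($o{\left(w \right)} = \left(-3 + w\right) 3 = -9 + 3 w$)
$U{\left(N \right)} = 8$ ($U{\left(N \right)} = \left(-8\right) \left(-1\right) = 8$)
$s{\left(C,G \right)} = 2$ ($s{\left(C,G \right)} = 0 + 2 = 2$)
$v{\left(Q \right)} = -6 + 176 Q$ ($v{\left(Q \right)} = -6 + \left(66 - -110\right) Q = -6 + \left(66 + 110\right) Q = -6 + 176 Q$)
$v{\left(74 \right)} + s{\left(o{\left(7 \right)},U{\left(-1 \right)} \right)} = \left(-6 + 176 \cdot 74\right) + 2 = \left(-6 + 13024\right) + 2 = 13018 + 2 = 13020$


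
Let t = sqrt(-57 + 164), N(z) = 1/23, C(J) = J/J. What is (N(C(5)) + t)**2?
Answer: 56604/529 + 2*sqrt(107)/23 ≈ 107.90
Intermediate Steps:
C(J) = 1
N(z) = 1/23
t = sqrt(107) ≈ 10.344
(N(C(5)) + t)**2 = (1/23 + sqrt(107))**2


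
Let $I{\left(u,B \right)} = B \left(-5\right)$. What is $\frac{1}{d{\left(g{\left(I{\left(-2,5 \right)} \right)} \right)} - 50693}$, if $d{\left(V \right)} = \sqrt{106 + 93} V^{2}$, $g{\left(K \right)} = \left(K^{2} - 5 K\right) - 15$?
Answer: $\frac{50693}{58074197294126} + \frac{540225 \sqrt{199}}{58074197294126} \approx 1.321 \cdot 10^{-7}$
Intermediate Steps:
$I{\left(u,B \right)} = - 5 B$
$g{\left(K \right)} = -15 + K^{2} - 5 K$
$d{\left(V \right)} = \sqrt{199} V^{2}$
$\frac{1}{d{\left(g{\left(I{\left(-2,5 \right)} \right)} \right)} - 50693} = \frac{1}{\sqrt{199} \left(-15 + \left(\left(-5\right) 5\right)^{2} - 5 \left(\left(-5\right) 5\right)\right)^{2} - 50693} = \frac{1}{\sqrt{199} \left(-15 + \left(-25\right)^{2} - -125\right)^{2} - 50693} = \frac{1}{\sqrt{199} \left(-15 + 625 + 125\right)^{2} - 50693} = \frac{1}{\sqrt{199} \cdot 735^{2} - 50693} = \frac{1}{\sqrt{199} \cdot 540225 - 50693} = \frac{1}{540225 \sqrt{199} - 50693} = \frac{1}{-50693 + 540225 \sqrt{199}}$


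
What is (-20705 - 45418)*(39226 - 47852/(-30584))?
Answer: -19832533170957/7646 ≈ -2.5938e+9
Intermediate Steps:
(-20705 - 45418)*(39226 - 47852/(-30584)) = -66123*(39226 - 47852*(-1/30584)) = -66123*(39226 + 11963/7646) = -66123*299933959/7646 = -19832533170957/7646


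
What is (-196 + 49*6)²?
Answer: 9604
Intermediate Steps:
(-196 + 49*6)² = (-196 + 294)² = 98² = 9604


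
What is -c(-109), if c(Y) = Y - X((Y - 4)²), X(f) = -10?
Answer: 99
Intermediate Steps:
c(Y) = 10 + Y (c(Y) = Y - 1*(-10) = Y + 10 = 10 + Y)
-c(-109) = -(10 - 109) = -1*(-99) = 99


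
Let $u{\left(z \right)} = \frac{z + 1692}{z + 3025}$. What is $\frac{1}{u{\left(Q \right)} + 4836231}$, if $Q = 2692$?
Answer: $\frac{5717}{27648737011} \approx 2.0677 \cdot 10^{-7}$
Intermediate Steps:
$u{\left(z \right)} = \frac{1692 + z}{3025 + z}$
$\frac{1}{u{\left(Q \right)} + 4836231} = \frac{1}{\frac{1692 + 2692}{3025 + 2692} + 4836231} = \frac{1}{\frac{1}{5717} \cdot 4384 + 4836231} = \frac{1}{\frac{4384}{5717} + 4836231} = \frac{1}{\frac{27648737011}{5717}} = \frac{5717}{27648737011}$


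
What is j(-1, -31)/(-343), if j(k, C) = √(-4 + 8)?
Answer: -2/343 ≈ -0.0058309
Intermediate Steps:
j(k, C) = 2 (j(k, C) = √4 = 2)
j(-1, -31)/(-343) = 2/(-343) = 2*(-1/343) = -2/343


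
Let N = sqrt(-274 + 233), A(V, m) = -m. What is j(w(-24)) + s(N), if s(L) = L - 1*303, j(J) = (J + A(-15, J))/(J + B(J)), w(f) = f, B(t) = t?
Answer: -303 + I*sqrt(41) ≈ -303.0 + 6.4031*I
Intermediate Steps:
j(J) = 0 (j(J) = (J - J)/(J + J) = 0/((2*J)) = 0*(1/(2*J)) = 0)
N = I*sqrt(41) (N = sqrt(-41) = I*sqrt(41) ≈ 6.4031*I)
s(L) = -303 + L (s(L) = L - 303 = -303 + L)
j(w(-24)) + s(N) = 0 + (-303 + I*sqrt(41)) = -303 + I*sqrt(41)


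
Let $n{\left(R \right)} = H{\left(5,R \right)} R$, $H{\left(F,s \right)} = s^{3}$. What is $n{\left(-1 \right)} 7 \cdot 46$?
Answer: $322$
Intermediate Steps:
$n{\left(R \right)} = R^{4}$ ($n{\left(R \right)} = R^{3} R = R^{4}$)
$n{\left(-1 \right)} 7 \cdot 46 = \left(-1\right)^{4} \cdot 7 \cdot 46 = 1 \cdot 7 \cdot 46 = 7 \cdot 46 = 322$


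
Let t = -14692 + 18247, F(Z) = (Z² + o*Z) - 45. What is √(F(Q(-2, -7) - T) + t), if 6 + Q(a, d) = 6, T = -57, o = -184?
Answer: I*√3729 ≈ 61.066*I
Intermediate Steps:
Q(a, d) = 0 (Q(a, d) = -6 + 6 = 0)
F(Z) = -45 + Z² - 184*Z (F(Z) = (Z² - 184*Z) - 45 = -45 + Z² - 184*Z)
t = 3555
√(F(Q(-2, -7) - T) + t) = √((-45 + (0 - 1*(-57))² - 184*(0 - 1*(-57))) + 3555) = √((-45 + (0 + 57)² - 184*(0 + 57)) + 3555) = √((-45 + 57² - 184*57) + 3555) = √((-45 + 3249 - 10488) + 3555) = √(-7284 + 3555) = √(-3729) = I*√3729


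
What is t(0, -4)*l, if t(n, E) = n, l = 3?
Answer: 0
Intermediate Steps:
t(0, -4)*l = 0*3 = 0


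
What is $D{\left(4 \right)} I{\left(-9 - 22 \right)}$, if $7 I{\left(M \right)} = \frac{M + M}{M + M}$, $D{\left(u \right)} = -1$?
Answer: $- \frac{1}{7} \approx -0.14286$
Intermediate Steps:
$I{\left(M \right)} = \frac{1}{7}$ ($I{\left(M \right)} = \frac{\left(M + M\right) \frac{1}{M + M}}{7} = \frac{2 M \frac{1}{2 M}}{7} = \frac{1}{7} \cdot 1 = \frac{1}{7}$)
$D{\left(4 \right)} I{\left(-9 - 22 \right)} = \left(-1\right) \frac{1}{7} = - \frac{1}{7}$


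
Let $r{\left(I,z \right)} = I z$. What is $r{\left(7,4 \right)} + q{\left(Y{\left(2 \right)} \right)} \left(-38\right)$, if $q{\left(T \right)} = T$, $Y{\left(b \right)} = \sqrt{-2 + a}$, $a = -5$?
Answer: $28 - 38 i \sqrt{7} \approx 28.0 - 100.54 i$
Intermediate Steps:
$Y{\left(b \right)} = i \sqrt{7}$ ($Y{\left(b \right)} = \sqrt{-2 - 5} = \sqrt{-7} = i \sqrt{7}$)
$r{\left(7,4 \right)} + q{\left(Y{\left(2 \right)} \right)} \left(-38\right) = 7 \cdot 4 + i \sqrt{7} \left(-38\right) = 28 - 38 i \sqrt{7}$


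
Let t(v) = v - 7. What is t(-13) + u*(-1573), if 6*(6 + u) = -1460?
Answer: 1176544/3 ≈ 3.9218e+5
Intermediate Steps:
u = -748/3 (u = -6 + (⅙)*(-1460) = -6 - 730/3 = -748/3 ≈ -249.33)
t(v) = -7 + v
t(-13) + u*(-1573) = (-7 - 13) - 748/3*(-1573) = -20 + 1176604/3 = 1176544/3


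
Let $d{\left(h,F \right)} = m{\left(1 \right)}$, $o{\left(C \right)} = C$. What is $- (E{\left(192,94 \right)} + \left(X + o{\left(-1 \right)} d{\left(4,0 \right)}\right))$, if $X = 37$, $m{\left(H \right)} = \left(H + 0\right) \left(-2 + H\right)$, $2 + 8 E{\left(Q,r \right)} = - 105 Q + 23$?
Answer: $\frac{19835}{8} \approx 2479.4$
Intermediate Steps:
$E{\left(Q,r \right)} = \frac{21}{8} - \frac{105 Q}{8}$ ($E{\left(Q,r \right)} = - \frac{1}{4} + \frac{- 105 Q + 23}{8} = - \frac{1}{4} + \frac{23 - 105 Q}{8} = - \frac{1}{4} - \left(- \frac{23}{8} + \frac{105 Q}{8}\right) = \frac{21}{8} - \frac{105 Q}{8}$)
$m{\left(H \right)} = H \left(-2 + H\right)$
$d{\left(h,F \right)} = -1$ ($d{\left(h,F \right)} = 1 \left(-2 + 1\right) = 1 \left(-1\right) = -1$)
$- (E{\left(192,94 \right)} + \left(X + o{\left(-1 \right)} d{\left(4,0 \right)}\right)) = - (\left(\frac{21}{8} - 2520\right) + \left(37 - -1\right)) = - (\left(\frac{21}{8} - 2520\right) + \left(37 + 1\right)) = - (- \frac{20139}{8} + 38) = \left(-1\right) \left(- \frac{19835}{8}\right) = \frac{19835}{8}$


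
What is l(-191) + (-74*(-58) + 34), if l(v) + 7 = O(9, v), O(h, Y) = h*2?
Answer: 4337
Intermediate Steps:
O(h, Y) = 2*h
l(v) = 11 (l(v) = -7 + 2*9 = -7 + 18 = 11)
l(-191) + (-74*(-58) + 34) = 11 + (-74*(-58) + 34) = 11 + (4292 + 34) = 11 + 4326 = 4337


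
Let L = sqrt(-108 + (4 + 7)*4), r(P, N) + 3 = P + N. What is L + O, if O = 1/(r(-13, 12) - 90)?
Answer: -1/94 + 8*I ≈ -0.010638 + 8.0*I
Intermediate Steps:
r(P, N) = -3 + N + P (r(P, N) = -3 + (P + N) = -3 + (N + P) = -3 + N + P)
L = 8*I (L = sqrt(-108 + 11*4) = sqrt(-108 + 44) = sqrt(-64) = 8*I ≈ 8.0*I)
O = -1/94 (O = 1/((-3 + 12 - 13) - 90) = 1/(-4 - 90) = 1/(-94) = -1/94 ≈ -0.010638)
L + O = 8*I - 1/94 = -1/94 + 8*I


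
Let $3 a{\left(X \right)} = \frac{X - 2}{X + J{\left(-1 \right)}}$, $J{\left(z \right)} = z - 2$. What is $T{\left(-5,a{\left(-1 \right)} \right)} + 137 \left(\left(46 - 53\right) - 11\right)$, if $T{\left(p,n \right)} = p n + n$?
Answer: $-2467$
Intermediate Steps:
$J{\left(z \right)} = -2 + z$ ($J{\left(z \right)} = z - 2 = -2 + z$)
$a{\left(X \right)} = \frac{-2 + X}{3 \left(-3 + X\right)}$ ($a{\left(X \right)} = \frac{\left(X - 2\right) \frac{1}{X - 3}}{3} = \frac{\left(-2 + X\right) \frac{1}{X - 3}}{3} = \frac{\left(-2 + X\right) \frac{1}{-3 + X}}{3} = \frac{\frac{1}{-3 + X} \left(-2 + X\right)}{3} = \frac{-2 + X}{3 \left(-3 + X\right)}$)
$T{\left(p,n \right)} = n + n p$ ($T{\left(p,n \right)} = n p + n = n + n p$)
$T{\left(-5,a{\left(-1 \right)} \right)} + 137 \left(\left(46 - 53\right) - 11\right) = \frac{-2 - 1}{3 \left(-3 - 1\right)} \left(1 - 5\right) + 137 \left(\left(46 - 53\right) - 11\right) = \frac{1}{3} \frac{1}{-4} \left(-3\right) \left(-4\right) + 137 \left(-7 - 11\right) = \frac{1}{3} \left(- \frac{1}{4}\right) \left(-3\right) \left(-4\right) + 137 \left(-18\right) = \frac{1}{4} \left(-4\right) - 2466 = -1 - 2466 = -2467$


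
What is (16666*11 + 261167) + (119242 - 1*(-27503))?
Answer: 591238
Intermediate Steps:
(16666*11 + 261167) + (119242 - 1*(-27503)) = (183326 + 261167) + (119242 + 27503) = 444493 + 146745 = 591238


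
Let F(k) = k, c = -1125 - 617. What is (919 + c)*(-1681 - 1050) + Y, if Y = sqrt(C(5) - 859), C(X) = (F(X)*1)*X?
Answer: 2247613 + I*sqrt(834) ≈ 2.2476e+6 + 28.879*I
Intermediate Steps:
c = -1742
C(X) = X**2 (C(X) = (X*1)*X = X*X = X**2)
Y = I*sqrt(834) (Y = sqrt(5**2 - 859) = sqrt(25 - 859) = sqrt(-834) = I*sqrt(834) ≈ 28.879*I)
(919 + c)*(-1681 - 1050) + Y = (919 - 1742)*(-1681 - 1050) + I*sqrt(834) = -823*(-2731) + I*sqrt(834) = 2247613 + I*sqrt(834)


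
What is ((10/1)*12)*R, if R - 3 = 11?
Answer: 1680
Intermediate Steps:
R = 14 (R = 3 + 11 = 14)
((10/1)*12)*R = ((10/1)*12)*14 = ((10*1)*12)*14 = (10*12)*14 = 120*14 = 1680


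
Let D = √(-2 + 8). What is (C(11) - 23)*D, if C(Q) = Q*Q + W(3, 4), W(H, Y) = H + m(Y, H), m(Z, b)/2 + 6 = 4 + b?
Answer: 103*√6 ≈ 252.30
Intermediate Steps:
m(Z, b) = -4 + 2*b (m(Z, b) = -12 + 2*(4 + b) = -12 + (8 + 2*b) = -4 + 2*b)
D = √6 ≈ 2.4495
W(H, Y) = -4 + 3*H (W(H, Y) = H + (-4 + 2*H) = -4 + 3*H)
C(Q) = 5 + Q² (C(Q) = Q*Q + (-4 + 3*3) = Q² + (-4 + 9) = Q² + 5 = 5 + Q²)
(C(11) - 23)*D = ((5 + 11²) - 23)*√6 = ((5 + 121) - 23)*√6 = (126 - 23)*√6 = 103*√6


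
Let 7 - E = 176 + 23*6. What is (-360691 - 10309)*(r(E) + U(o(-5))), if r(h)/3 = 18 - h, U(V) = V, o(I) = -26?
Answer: -352079000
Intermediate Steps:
E = -307 (E = 7 - (176 + 23*6) = 7 - (176 + 138) = 7 - 1*314 = 7 - 314 = -307)
r(h) = 54 - 3*h (r(h) = 3*(18 - h) = 54 - 3*h)
(-360691 - 10309)*(r(E) + U(o(-5))) = (-360691 - 10309)*((54 - 3*(-307)) - 26) = -371000*((54 + 921) - 26) = -371000*(975 - 26) = -371000*949 = -352079000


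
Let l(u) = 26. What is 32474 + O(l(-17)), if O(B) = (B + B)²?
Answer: 35178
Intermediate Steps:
O(B) = 4*B² (O(B) = (2*B)² = 4*B²)
32474 + O(l(-17)) = 32474 + 4*26² = 32474 + 4*676 = 32474 + 2704 = 35178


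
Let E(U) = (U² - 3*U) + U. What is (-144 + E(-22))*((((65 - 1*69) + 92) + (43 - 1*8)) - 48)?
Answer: 28800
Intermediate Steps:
E(U) = U² - 2*U
(-144 + E(-22))*((((65 - 1*69) + 92) + (43 - 1*8)) - 48) = (-144 - 22*(-2 - 22))*((((65 - 1*69) + 92) + (43 - 1*8)) - 48) = (-144 - 22*(-24))*((((65 - 69) + 92) + (43 - 8)) - 48) = (-144 + 528)*(((-4 + 92) + 35) - 48) = 384*((88 + 35) - 48) = 384*(123 - 48) = 384*75 = 28800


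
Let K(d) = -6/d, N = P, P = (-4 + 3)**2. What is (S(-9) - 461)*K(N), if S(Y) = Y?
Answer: 2820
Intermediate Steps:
P = 1 (P = (-1)**2 = 1)
N = 1
(S(-9) - 461)*K(N) = (-9 - 461)*(-6/1) = -(-2820) = -470*(-6) = 2820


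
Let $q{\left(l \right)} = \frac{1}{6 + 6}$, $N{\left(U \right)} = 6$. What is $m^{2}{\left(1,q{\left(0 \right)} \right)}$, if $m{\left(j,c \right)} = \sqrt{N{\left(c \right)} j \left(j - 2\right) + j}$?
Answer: $-5$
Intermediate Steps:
$q{\left(l \right)} = \frac{1}{12}$
$m{\left(j,c \right)} = \sqrt{j + 6 j \left(-2 + j\right)}$ ($m{\left(j,c \right)} = \sqrt{6 j \left(j - 2\right) + j} = \sqrt{6 j \left(-2 + j\right) + j} = \sqrt{j + 6 j \left(-2 + j\right)}$)
$m^{2}{\left(1,q{\left(0 \right)} \right)} = \left(\sqrt{1 \left(-11 + 6 \cdot 1\right)}\right)^{2} = \left(\sqrt{1 \left(-11 + 6\right)}\right)^{2} = \left(\sqrt{1 \left(-5\right)}\right)^{2} = \left(\sqrt{-5}\right)^{2} = \left(i \sqrt{5}\right)^{2} = -5$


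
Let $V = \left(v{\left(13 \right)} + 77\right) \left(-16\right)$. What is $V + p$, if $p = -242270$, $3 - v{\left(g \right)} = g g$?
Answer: $-240846$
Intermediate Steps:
$v{\left(g \right)} = 3 - g^{2}$ ($v{\left(g \right)} = 3 - g g = 3 - g^{2}$)
$V = 1424$ ($V = \left(\left(3 - 13^{2}\right) + 77\right) \left(-16\right) = \left(\left(3 - 169\right) + 77\right) \left(-16\right) = \left(-166 + 77\right) \left(-16\right) = \left(-89\right) \left(-16\right) = 1424$)
$V + p = 1424 - 242270 = -240846$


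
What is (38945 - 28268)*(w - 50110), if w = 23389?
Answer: -285300117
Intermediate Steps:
(38945 - 28268)*(w - 50110) = (38945 - 28268)*(23389 - 50110) = 10677*(-26721) = -285300117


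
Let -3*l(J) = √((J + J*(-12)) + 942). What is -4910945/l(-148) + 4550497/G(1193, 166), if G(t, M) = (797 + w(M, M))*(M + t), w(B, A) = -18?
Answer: 4550497/1058661 + 2946567*√2570/514 ≈ 2.9062e+5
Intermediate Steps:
l(J) = -√(942 - 11*J)/3 (l(J) = -√((J + J*(-12)) + 942)/3 = -√((J - 12*J) + 942)/3 = -√(-11*J + 942)/3 = -√(942 - 11*J)/3)
G(t, M) = 779*M + 779*t (G(t, M) = (797 - 18)*(M + t) = 779*(M + t) = 779*M + 779*t)
-4910945/l(-148) + 4550497/G(1193, 166) = -4910945*(-3/√(942 - 11*(-148))) + 4550497/(779*166 + 779*1193) = -4910945*(-3/√(942 + 1628)) + 4550497/(129314 + 929347) = -4910945*(-3*√2570/2570) + 4550497/1058661 = -(-2946567)*√2570/514 + 4550497*(1/1058661) = 2946567*√2570/514 + 4550497/1058661 = 4550497/1058661 + 2946567*√2570/514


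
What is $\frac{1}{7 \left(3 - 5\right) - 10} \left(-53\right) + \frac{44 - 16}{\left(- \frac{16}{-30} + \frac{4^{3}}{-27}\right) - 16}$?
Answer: $\frac{659}{1032} \approx 0.63857$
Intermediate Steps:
$\frac{1}{7 \left(3 - 5\right) - 10} \left(-53\right) + \frac{44 - 16}{\left(- \frac{16}{-30} + \frac{4^{3}}{-27}\right) - 16} = \frac{1}{7 \left(-2\right) - 10} \left(-53\right) + \frac{28}{\left(\left(-16\right) \left(- \frac{1}{30}\right) + 64 \left(- \frac{1}{27}\right)\right) - 16} = \frac{1}{-14 - 10} \left(-53\right) + \frac{28}{\left(\frac{8}{15} - \frac{64}{27}\right) - 16} = \frac{1}{-24} \left(-53\right) + \frac{28}{- \frac{248}{135} - 16} = \left(- \frac{1}{24}\right) \left(-53\right) + \frac{28}{- \frac{2408}{135}} = \frac{53}{24} + 28 \left(- \frac{135}{2408}\right) = \frac{53}{24} - \frac{135}{86} = \frac{659}{1032}$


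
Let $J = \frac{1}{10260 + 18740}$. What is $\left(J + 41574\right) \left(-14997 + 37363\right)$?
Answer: $\frac{13482739229183}{14500} \approx 9.2984 \cdot 10^{8}$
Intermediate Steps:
$J = \frac{1}{29000} \approx 3.4483 \cdot 10^{-5}$
$\left(J + 41574\right) \left(-14997 + 37363\right) = \left(\frac{1}{29000} + 41574\right) \left(-14997 + 37363\right) = \frac{1205646001}{29000} \cdot 22366 = \frac{13482739229183}{14500}$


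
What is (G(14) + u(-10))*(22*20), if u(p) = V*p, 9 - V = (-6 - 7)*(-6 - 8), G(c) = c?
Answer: 767360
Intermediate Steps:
V = -173 (V = 9 - (-6 - 7)*(-6 - 8) = 9 - (-13)*(-14) = 9 - 1*182 = 9 - 182 = -173)
u(p) = -173*p
(G(14) + u(-10))*(22*20) = (14 - 173*(-10))*(22*20) = (14 + 1730)*440 = 1744*440 = 767360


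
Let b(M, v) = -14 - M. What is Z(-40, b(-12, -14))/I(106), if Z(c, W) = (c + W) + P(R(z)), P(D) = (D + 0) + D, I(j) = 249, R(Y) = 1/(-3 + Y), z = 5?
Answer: -41/249 ≈ -0.16466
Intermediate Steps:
P(D) = 2*D (P(D) = D + D = 2*D)
Z(c, W) = 1 + W + c (Z(c, W) = (c + W) + 2/(-3 + 5) = (W + c) + 2/2 = (W + c) + 2*(½) = (W + c) + 1 = 1 + W + c)
Z(-40, b(-12, -14))/I(106) = (1 + (-14 - 1*(-12)) - 40)/249 = (1 + (-14 + 12) - 40)*(1/249) = (1 - 2 - 40)*(1/249) = -41*1/249 = -41/249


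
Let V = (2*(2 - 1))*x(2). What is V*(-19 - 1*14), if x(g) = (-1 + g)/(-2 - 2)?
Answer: 33/2 ≈ 16.500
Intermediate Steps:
x(g) = 1/4 - g/4 (x(g) = (-1 + g)/(-4) = (-1 + g)*(-1/4) = 1/4 - g/4)
V = -1/2 (V = (2*(2 - 1))*(1/4 - 1/4*2) = (2*1)*(1/4 - 1/2) = 2*(-1/4) = -1/2 ≈ -0.50000)
V*(-19 - 1*14) = -(-19 - 1*14)/2 = -(-19 - 14)/2 = -1/2*(-33) = 33/2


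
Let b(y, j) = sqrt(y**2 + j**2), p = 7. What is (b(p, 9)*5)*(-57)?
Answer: -285*sqrt(130) ≈ -3249.5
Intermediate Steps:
b(y, j) = sqrt(j**2 + y**2)
(b(p, 9)*5)*(-57) = (sqrt(9**2 + 7**2)*5)*(-57) = (sqrt(81 + 49)*5)*(-57) = (sqrt(130)*5)*(-57) = (5*sqrt(130))*(-57) = -285*sqrt(130)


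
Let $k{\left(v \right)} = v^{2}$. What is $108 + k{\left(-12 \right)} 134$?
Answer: $19404$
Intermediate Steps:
$108 + k{\left(-12 \right)} 134 = 108 + \left(-12\right)^{2} \cdot 134 = 108 + 144 \cdot 134 = 108 + 19296 = 19404$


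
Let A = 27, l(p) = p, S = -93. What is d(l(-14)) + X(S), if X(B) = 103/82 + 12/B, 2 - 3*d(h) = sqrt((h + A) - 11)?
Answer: 13679/7626 - sqrt(2)/3 ≈ 1.3223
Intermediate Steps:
d(h) = 2/3 - sqrt(16 + h)/3 (d(h) = 2/3 - sqrt((h + 27) - 11)/3 = 2/3 - sqrt((27 + h) - 11)/3 = 2/3 - sqrt(16 + h)/3)
X(B) = 103/82 + 12/B (X(B) = 103*(1/82) + 12/B = 103/82 + 12/B)
d(l(-14)) + X(S) = (2/3 - sqrt(16 - 14)/3) + (103/82 + 12/(-93)) = (2/3 - sqrt(2)/3) + (103/82 + 12*(-1/93)) = (2/3 - sqrt(2)/3) + (103/82 - 4/31) = (2/3 - sqrt(2)/3) + 2865/2542 = 13679/7626 - sqrt(2)/3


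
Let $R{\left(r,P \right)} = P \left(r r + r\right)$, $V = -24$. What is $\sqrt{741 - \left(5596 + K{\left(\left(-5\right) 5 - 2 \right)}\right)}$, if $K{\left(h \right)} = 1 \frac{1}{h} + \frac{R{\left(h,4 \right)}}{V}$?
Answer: $\frac{5 i \sqrt{15351}}{9} \approx 68.833 i$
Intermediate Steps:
$R{\left(r,P \right)} = P \left(r + r^{2}\right)$ ($R{\left(r,P \right)} = P \left(r^{2} + r\right) = P \left(r + r^{2}\right)$)
$K{\left(h \right)} = \frac{1}{h} - \frac{h \left(1 + h\right)}{6}$ ($K{\left(h \right)} = 1 \frac{1}{h} + \frac{4 h \left(1 + h\right)}{-24} = \frac{1}{h} + 4 h \left(1 + h\right) \left(- \frac{1}{24}\right) = \frac{1}{h} - \frac{h \left(1 + h\right)}{6}$)
$\sqrt{741 - \left(5596 + K{\left(\left(-5\right) 5 - 2 \right)}\right)} = \sqrt{741 - \left(5596 + \frac{6 - \left(\left(-5\right) 5 - 2\right)^{2} - \left(\left(-5\right) 5 - 2\right)^{3}}{6 \left(\left(-5\right) 5 - 2\right)}\right)} = \sqrt{741 - \left(5596 + \frac{6 - \left(-25 - 2\right)^{2} - \left(-25 - 2\right)^{3}}{6 \left(-25 - 2\right)}\right)} = \sqrt{741 - \left(5596 + \frac{6 - \left(-27\right)^{2} - \left(-27\right)^{3}}{6 \left(-27\right)}\right)} = \sqrt{741 - \left(5596 + \frac{1}{6} \left(- \frac{1}{27}\right) \left(6 - 729 - -19683\right)\right)} = \sqrt{741 - \left(5596 + \frac{1}{6} \left(- \frac{1}{27}\right) \left(6 - 729 + 19683\right)\right)} = \sqrt{741 - \left(5596 + \frac{1}{6} \left(- \frac{1}{27}\right) 18960\right)} = \sqrt{741 - \frac{147932}{27}} = \sqrt{- \frac{127925}{27}} = \frac{5 i \sqrt{15351}}{9}$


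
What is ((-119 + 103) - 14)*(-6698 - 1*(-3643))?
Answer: 91650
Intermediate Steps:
((-119 + 103) - 14)*(-6698 - 1*(-3643)) = (-16 - 14)*(-6698 + 3643) = -30*(-3055) = 91650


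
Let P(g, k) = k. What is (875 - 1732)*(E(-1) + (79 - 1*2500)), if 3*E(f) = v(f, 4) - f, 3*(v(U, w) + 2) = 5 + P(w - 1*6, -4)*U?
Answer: 6222677/3 ≈ 2.0742e+6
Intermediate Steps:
v(U, w) = -⅓ - 4*U/3 (v(U, w) = -2 + (5 - 4*U)/3 = -2 + (5/3 - 4*U/3) = -⅓ - 4*U/3)
E(f) = -⅑ - 7*f/9 (E(f) = ((-⅓ - 4*f/3) - f)/3 = (-⅓ - 7*f/3)/3 = -⅑ - 7*f/9)
(875 - 1732)*(E(-1) + (79 - 1*2500)) = (875 - 1732)*((-⅑ - 7/9*(-1)) + (79 - 1*2500)) = -857*((-⅑ + 7/9) + (79 - 2500)) = -857*(⅔ - 2421) = -857*(-7261/3) = 6222677/3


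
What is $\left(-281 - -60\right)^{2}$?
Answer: $48841$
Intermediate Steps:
$\left(-281 - -60\right)^{2} = \left(-281 + 60\right)^{2} = \left(-221\right)^{2} = 48841$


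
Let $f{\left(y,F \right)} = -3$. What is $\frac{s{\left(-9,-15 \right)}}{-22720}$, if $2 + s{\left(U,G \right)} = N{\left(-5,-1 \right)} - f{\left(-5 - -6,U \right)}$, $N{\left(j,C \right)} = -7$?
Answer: $\frac{3}{11360} \approx 0.00026408$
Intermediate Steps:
$s{\left(U,G \right)} = -6$ ($s{\left(U,G \right)} = -2 - 4 = -6$)
$\frac{s{\left(-9,-15 \right)}}{-22720} = - \frac{6}{-22720} = \left(-6\right) \left(- \frac{1}{22720}\right) = \frac{3}{11360}$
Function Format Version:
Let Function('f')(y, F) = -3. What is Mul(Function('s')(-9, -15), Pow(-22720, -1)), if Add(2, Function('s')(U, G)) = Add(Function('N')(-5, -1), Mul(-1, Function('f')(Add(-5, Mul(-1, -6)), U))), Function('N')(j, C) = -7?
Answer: Rational(3, 11360) ≈ 0.00026408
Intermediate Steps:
Function('s')(U, G) = -6 (Function('s')(U, G) = Add(-2, Add(-7, Mul(-1, -3))) = Add(-2, Add(-7, 3)) = Add(-2, -4) = -6)
Mul(Function('s')(-9, -15), Pow(-22720, -1)) = Mul(-6, Pow(-22720, -1)) = Mul(-6, Rational(-1, 22720)) = Rational(3, 11360)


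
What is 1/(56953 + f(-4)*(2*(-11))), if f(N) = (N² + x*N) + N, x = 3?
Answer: 1/56953 ≈ 1.7558e-5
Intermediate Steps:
f(N) = N² + 4*N (f(N) = (N² + 3*N) + N = N² + 4*N)
1/(56953 + f(-4)*(2*(-11))) = 1/(56953 + (-4*(4 - 4))*(2*(-11))) = 1/(56953 - 4*0*(-22)) = 1/(56953 + 0*(-22)) = 1/(56953 + 0) = 1/56953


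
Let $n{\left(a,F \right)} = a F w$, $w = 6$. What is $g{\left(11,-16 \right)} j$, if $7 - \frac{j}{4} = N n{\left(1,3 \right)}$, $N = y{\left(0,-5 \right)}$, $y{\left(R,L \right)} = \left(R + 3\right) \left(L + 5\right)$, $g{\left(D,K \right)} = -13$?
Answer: $-364$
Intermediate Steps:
$n{\left(a,F \right)} = 6 F a$ ($n{\left(a,F \right)} = a F 6 = F a 6 = 6 F a$)
$y{\left(R,L \right)} = \left(3 + R\right) \left(5 + L\right)$
$N = 0$ ($N = 15 + 3 \left(-5\right) + 5 \cdot 0 - 0 = 15 - 15 + 0 + 0 = 0$)
$j = 28$ ($j = 28 - 4 \cdot 0 \cdot 6 \cdot 3 \cdot 1 = 28 - 4 \cdot 0 \cdot 18 = 28 - 0 = 28 + 0 = 28$)
$g{\left(11,-16 \right)} j = \left(-13\right) 28 = -364$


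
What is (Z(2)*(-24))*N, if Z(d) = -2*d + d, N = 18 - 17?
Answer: 48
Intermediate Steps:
N = 1
Z(d) = -d
(Z(2)*(-24))*N = (-1*2*(-24))*1 = -2*(-24)*1 = 48*1 = 48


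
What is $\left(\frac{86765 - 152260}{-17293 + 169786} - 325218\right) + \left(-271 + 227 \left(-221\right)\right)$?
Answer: $- \frac{57284975903}{152493} \approx -3.7566 \cdot 10^{5}$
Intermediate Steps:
$\left(\frac{86765 - 152260}{-17293 + 169786} - 325218\right) + \left(-271 + 227 \left(-221\right)\right) = \left(- \frac{65495}{152493} - 325218\right) - 50438 = - \frac{49593533969}{152493} - 50438 = - \frac{57284975903}{152493}$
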